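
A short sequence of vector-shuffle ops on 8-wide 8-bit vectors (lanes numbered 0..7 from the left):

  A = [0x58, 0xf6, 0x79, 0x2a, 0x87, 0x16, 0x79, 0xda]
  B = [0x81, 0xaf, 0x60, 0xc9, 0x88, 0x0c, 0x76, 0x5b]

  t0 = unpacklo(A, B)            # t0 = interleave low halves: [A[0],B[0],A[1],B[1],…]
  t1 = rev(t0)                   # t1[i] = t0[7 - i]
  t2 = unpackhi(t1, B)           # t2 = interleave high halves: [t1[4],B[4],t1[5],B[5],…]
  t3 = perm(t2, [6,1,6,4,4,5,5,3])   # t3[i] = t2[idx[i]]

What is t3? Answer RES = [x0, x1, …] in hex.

  t0: 58 81 f6 af 79 60 2a c9
  t1: c9 2a 60 79 af f6 81 58
  t2: af 88 f6 0c 81 76 58 5b
  t3: 58 88 58 81 81 76 76 0c

RES = [ 0x58  0x88  0x58  0x81  0x81  0x76  0x76  0x0c ]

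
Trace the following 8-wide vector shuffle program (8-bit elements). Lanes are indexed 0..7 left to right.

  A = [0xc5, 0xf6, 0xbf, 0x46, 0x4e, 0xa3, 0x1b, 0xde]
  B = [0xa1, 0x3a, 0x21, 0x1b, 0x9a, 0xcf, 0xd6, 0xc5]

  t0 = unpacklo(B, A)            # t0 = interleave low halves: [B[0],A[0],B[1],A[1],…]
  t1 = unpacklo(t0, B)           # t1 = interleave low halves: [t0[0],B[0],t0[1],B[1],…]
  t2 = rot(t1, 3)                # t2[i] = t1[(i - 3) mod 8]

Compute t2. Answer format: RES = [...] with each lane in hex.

RES = [0x21, 0xf6, 0x1b, 0xa1, 0xa1, 0xc5, 0x3a, 0x3a]

  t0: a1 c5 3a f6 21 bf 1b 46
  t1: a1 a1 c5 3a 3a 21 f6 1b
  t2: 21 f6 1b a1 a1 c5 3a 3a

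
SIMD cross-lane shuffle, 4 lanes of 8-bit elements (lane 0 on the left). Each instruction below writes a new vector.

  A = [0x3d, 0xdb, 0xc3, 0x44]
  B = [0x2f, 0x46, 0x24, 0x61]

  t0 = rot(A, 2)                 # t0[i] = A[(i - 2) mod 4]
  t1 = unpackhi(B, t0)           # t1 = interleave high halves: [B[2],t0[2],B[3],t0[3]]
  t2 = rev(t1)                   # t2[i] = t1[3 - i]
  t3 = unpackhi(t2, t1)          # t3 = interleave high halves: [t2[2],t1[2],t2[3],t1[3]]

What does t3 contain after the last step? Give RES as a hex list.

RES = [0x3d, 0x61, 0x24, 0xdb]

→ t0 |c3|44|3d|db|
→ t1 |24|3d|61|db|
→ t2 |db|61|3d|24|
→ t3 |3d|61|24|db|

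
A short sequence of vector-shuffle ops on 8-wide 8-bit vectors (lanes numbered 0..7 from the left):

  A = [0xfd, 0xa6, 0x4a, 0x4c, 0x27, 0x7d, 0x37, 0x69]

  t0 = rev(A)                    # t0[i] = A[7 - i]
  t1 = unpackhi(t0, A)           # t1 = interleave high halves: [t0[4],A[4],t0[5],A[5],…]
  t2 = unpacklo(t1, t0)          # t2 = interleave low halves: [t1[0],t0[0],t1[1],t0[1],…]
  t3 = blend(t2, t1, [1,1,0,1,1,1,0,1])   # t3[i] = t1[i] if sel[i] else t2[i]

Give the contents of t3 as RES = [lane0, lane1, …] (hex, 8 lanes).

→ t0 |69|37|7d|27|4c|4a|a6|fd|
→ t1 |4c|27|4a|7d|a6|37|fd|69|
→ t2 |4c|69|27|37|4a|7d|7d|27|
→ t3 |4c|27|27|7d|a6|37|7d|69|

RES = [0x4c, 0x27, 0x27, 0x7d, 0xa6, 0x37, 0x7d, 0x69]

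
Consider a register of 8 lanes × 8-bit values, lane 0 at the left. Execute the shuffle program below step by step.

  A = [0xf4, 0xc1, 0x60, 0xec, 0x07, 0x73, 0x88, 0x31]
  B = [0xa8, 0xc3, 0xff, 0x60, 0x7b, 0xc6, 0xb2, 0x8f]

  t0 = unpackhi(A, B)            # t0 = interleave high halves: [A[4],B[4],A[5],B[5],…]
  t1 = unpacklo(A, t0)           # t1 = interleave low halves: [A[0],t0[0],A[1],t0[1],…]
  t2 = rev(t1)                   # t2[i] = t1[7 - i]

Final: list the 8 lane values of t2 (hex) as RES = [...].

t0 = [0x07, 0x7b, 0x73, 0xc6, 0x88, 0xb2, 0x31, 0x8f]
t1 = [0xf4, 0x07, 0xc1, 0x7b, 0x60, 0x73, 0xec, 0xc6]
t2 = [0xc6, 0xec, 0x73, 0x60, 0x7b, 0xc1, 0x07, 0xf4]

RES = [ 0xc6  0xec  0x73  0x60  0x7b  0xc1  0x07  0xf4 ]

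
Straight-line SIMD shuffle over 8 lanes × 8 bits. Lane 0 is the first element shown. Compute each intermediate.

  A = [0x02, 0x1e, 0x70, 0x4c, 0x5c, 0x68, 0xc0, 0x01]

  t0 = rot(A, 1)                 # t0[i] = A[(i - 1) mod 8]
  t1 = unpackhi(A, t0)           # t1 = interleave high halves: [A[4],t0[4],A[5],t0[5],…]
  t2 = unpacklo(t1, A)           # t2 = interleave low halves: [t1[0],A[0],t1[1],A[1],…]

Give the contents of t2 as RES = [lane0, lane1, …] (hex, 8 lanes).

RES = [ 0x5c  0x02  0x4c  0x1e  0x68  0x70  0x5c  0x4c ]

→ t0 |01|02|1e|70|4c|5c|68|c0|
→ t1 |5c|4c|68|5c|c0|68|01|c0|
→ t2 |5c|02|4c|1e|68|70|5c|4c|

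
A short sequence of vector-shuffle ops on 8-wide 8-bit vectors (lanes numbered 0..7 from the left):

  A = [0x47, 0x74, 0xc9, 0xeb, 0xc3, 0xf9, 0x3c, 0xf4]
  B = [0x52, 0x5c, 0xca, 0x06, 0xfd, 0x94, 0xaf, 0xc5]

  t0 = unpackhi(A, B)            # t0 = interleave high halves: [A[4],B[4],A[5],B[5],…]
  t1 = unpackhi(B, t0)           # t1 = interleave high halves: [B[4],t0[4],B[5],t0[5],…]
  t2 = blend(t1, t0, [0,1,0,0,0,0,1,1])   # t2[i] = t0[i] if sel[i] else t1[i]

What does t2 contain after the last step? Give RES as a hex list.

RES = [ 0xfd  0xfd  0x94  0xaf  0xaf  0xf4  0xf4  0xc5 ]

→ t0 |c3|fd|f9|94|3c|af|f4|c5|
→ t1 |fd|3c|94|af|af|f4|c5|c5|
→ t2 |fd|fd|94|af|af|f4|f4|c5|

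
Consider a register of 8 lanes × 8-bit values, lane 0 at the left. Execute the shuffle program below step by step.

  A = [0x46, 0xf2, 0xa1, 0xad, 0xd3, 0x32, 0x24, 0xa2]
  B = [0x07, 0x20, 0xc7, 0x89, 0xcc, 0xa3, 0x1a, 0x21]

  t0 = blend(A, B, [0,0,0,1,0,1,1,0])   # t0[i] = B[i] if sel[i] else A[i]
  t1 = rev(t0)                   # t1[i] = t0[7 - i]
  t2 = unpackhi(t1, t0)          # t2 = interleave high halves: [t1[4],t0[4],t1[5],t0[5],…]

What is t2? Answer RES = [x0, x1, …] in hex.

RES = [ 0x89  0xd3  0xa1  0xa3  0xf2  0x1a  0x46  0xa2 ]

  t0: 46 f2 a1 89 d3 a3 1a a2
  t1: a2 1a a3 d3 89 a1 f2 46
  t2: 89 d3 a1 a3 f2 1a 46 a2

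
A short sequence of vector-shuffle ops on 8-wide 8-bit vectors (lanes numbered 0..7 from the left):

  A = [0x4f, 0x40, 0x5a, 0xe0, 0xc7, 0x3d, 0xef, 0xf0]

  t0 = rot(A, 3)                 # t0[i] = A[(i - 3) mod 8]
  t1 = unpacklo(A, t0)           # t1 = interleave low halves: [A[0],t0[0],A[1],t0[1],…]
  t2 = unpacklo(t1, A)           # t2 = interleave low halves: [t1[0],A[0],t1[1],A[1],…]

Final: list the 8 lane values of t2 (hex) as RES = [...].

RES = [0x4f, 0x4f, 0x3d, 0x40, 0x40, 0x5a, 0xef, 0xe0]

t0 = [0x3d, 0xef, 0xf0, 0x4f, 0x40, 0x5a, 0xe0, 0xc7]
t1 = [0x4f, 0x3d, 0x40, 0xef, 0x5a, 0xf0, 0xe0, 0x4f]
t2 = [0x4f, 0x4f, 0x3d, 0x40, 0x40, 0x5a, 0xef, 0xe0]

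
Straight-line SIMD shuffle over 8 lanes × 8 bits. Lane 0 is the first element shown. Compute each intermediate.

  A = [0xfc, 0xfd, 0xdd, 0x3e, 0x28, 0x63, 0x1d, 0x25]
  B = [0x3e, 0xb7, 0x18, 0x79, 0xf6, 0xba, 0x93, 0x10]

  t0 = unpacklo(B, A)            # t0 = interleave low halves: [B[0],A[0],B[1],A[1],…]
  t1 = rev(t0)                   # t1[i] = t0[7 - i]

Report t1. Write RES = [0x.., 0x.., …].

t0 = [0x3e, 0xfc, 0xb7, 0xfd, 0x18, 0xdd, 0x79, 0x3e]
t1 = [0x3e, 0x79, 0xdd, 0x18, 0xfd, 0xb7, 0xfc, 0x3e]

RES = [ 0x3e  0x79  0xdd  0x18  0xfd  0xb7  0xfc  0x3e ]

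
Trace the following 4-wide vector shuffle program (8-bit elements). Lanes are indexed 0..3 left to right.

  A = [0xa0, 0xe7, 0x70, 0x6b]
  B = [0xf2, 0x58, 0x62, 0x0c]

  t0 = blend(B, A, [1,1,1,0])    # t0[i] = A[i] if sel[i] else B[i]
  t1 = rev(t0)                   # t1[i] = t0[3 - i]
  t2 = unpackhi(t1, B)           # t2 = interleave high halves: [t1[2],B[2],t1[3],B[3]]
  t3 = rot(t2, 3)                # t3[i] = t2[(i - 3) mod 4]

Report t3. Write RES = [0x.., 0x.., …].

t0 = [0xa0, 0xe7, 0x70, 0x0c]
t1 = [0x0c, 0x70, 0xe7, 0xa0]
t2 = [0xe7, 0x62, 0xa0, 0x0c]
t3 = [0x62, 0xa0, 0x0c, 0xe7]

RES = [0x62, 0xa0, 0x0c, 0xe7]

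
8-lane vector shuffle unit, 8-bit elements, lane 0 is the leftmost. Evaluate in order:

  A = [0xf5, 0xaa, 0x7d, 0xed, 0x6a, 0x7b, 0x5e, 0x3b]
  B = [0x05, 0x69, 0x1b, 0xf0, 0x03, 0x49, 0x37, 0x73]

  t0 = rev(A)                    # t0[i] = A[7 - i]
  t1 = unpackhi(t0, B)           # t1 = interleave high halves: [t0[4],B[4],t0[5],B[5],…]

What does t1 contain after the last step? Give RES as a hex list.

  t0: 3b 5e 7b 6a ed 7d aa f5
  t1: ed 03 7d 49 aa 37 f5 73

RES = [ 0xed  0x03  0x7d  0x49  0xaa  0x37  0xf5  0x73 ]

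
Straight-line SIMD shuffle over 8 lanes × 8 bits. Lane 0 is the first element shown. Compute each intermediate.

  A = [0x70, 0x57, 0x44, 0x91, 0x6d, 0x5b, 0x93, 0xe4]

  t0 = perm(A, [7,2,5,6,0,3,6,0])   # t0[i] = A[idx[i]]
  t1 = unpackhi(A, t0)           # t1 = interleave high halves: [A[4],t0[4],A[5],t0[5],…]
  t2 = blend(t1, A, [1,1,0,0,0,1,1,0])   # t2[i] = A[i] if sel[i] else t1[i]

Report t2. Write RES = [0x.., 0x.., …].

RES = [ 0x70  0x57  0x5b  0x91  0x93  0x5b  0x93  0x70 ]

t0 = [0xe4, 0x44, 0x5b, 0x93, 0x70, 0x91, 0x93, 0x70]
t1 = [0x6d, 0x70, 0x5b, 0x91, 0x93, 0x93, 0xe4, 0x70]
t2 = [0x70, 0x57, 0x5b, 0x91, 0x93, 0x5b, 0x93, 0x70]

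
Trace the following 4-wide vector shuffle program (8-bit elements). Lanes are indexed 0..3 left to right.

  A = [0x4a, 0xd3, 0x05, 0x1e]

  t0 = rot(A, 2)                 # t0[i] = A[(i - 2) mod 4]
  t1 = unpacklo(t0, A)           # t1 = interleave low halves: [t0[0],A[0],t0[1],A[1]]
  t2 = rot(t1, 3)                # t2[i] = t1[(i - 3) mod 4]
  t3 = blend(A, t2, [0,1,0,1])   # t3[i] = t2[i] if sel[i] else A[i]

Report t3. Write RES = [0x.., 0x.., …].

RES = [0x4a, 0x1e, 0x05, 0x05]

t0 = [0x05, 0x1e, 0x4a, 0xd3]
t1 = [0x05, 0x4a, 0x1e, 0xd3]
t2 = [0x4a, 0x1e, 0xd3, 0x05]
t3 = [0x4a, 0x1e, 0x05, 0x05]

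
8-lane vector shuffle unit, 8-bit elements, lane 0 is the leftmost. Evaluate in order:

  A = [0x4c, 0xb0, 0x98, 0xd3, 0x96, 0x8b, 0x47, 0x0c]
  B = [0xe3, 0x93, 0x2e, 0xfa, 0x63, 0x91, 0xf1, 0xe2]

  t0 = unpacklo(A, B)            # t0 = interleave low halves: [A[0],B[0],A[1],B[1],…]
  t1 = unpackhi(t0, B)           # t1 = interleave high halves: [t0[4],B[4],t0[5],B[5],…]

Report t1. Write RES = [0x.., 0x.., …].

RES = [0x98, 0x63, 0x2e, 0x91, 0xd3, 0xf1, 0xfa, 0xe2]

→ t0 |4c|e3|b0|93|98|2e|d3|fa|
→ t1 |98|63|2e|91|d3|f1|fa|e2|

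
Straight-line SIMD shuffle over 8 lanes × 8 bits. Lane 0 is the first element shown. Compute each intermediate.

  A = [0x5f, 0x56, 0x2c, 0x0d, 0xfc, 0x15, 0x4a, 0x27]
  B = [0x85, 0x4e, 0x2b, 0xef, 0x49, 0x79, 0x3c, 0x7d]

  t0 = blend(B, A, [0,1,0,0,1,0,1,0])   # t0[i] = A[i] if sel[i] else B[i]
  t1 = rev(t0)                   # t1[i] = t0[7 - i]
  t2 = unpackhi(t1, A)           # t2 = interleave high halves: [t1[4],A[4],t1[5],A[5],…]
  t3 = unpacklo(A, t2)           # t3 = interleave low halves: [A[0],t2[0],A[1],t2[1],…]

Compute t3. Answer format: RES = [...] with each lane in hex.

t0 = [0x85, 0x56, 0x2b, 0xef, 0xfc, 0x79, 0x4a, 0x7d]
t1 = [0x7d, 0x4a, 0x79, 0xfc, 0xef, 0x2b, 0x56, 0x85]
t2 = [0xef, 0xfc, 0x2b, 0x15, 0x56, 0x4a, 0x85, 0x27]
t3 = [0x5f, 0xef, 0x56, 0xfc, 0x2c, 0x2b, 0x0d, 0x15]

RES = [0x5f, 0xef, 0x56, 0xfc, 0x2c, 0x2b, 0x0d, 0x15]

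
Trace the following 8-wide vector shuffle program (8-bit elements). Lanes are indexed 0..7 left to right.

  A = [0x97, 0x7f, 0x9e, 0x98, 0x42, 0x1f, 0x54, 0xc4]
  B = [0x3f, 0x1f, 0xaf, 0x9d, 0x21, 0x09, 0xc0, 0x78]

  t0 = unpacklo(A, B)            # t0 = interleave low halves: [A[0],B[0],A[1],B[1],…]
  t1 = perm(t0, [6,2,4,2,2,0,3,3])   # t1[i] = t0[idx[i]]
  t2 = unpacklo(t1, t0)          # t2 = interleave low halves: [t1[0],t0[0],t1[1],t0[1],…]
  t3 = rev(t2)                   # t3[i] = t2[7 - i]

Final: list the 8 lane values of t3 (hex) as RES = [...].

→ t0 |97|3f|7f|1f|9e|af|98|9d|
→ t1 |98|7f|9e|7f|7f|97|1f|1f|
→ t2 |98|97|7f|3f|9e|7f|7f|1f|
→ t3 |1f|7f|7f|9e|3f|7f|97|98|

RES = [0x1f, 0x7f, 0x7f, 0x9e, 0x3f, 0x7f, 0x97, 0x98]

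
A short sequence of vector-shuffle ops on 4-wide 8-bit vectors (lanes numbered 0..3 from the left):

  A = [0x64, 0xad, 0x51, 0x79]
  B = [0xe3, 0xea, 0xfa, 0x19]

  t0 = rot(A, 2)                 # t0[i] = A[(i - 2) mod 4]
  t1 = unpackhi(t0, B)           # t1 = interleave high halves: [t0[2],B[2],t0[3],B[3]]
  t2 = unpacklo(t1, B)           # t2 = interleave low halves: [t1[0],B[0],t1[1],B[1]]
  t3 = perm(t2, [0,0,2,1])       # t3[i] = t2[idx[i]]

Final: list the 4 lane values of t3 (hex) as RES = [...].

→ t0 |51|79|64|ad|
→ t1 |64|fa|ad|19|
→ t2 |64|e3|fa|ea|
→ t3 |64|64|fa|e3|

RES = [0x64, 0x64, 0xfa, 0xe3]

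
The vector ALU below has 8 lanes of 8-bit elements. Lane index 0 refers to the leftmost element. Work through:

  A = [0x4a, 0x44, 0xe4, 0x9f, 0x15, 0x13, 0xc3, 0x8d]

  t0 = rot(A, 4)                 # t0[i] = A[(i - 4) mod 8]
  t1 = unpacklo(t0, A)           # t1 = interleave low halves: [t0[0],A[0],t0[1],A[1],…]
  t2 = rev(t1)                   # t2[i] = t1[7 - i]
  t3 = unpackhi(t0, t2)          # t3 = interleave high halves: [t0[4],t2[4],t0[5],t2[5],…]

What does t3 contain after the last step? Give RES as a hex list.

RES = [ 0x4a  0x44  0x44  0x13  0xe4  0x4a  0x9f  0x15 ]

  t0: 15 13 c3 8d 4a 44 e4 9f
  t1: 15 4a 13 44 c3 e4 8d 9f
  t2: 9f 8d e4 c3 44 13 4a 15
  t3: 4a 44 44 13 e4 4a 9f 15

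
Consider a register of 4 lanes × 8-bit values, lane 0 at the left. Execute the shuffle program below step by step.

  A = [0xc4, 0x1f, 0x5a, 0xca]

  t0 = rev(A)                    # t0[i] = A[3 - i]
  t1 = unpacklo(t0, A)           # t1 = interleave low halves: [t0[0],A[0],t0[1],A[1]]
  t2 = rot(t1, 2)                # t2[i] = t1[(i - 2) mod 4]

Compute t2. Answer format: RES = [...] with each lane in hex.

RES = [0x5a, 0x1f, 0xca, 0xc4]

t0 = [0xca, 0x5a, 0x1f, 0xc4]
t1 = [0xca, 0xc4, 0x5a, 0x1f]
t2 = [0x5a, 0x1f, 0xca, 0xc4]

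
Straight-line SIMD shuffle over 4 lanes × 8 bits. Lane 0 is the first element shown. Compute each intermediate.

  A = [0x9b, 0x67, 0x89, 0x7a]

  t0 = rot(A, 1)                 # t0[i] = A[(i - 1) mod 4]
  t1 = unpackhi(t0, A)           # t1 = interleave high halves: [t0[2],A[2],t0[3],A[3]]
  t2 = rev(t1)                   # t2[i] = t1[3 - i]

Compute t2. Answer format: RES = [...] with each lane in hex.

RES = [ 0x7a  0x89  0x89  0x67 ]

  t0: 7a 9b 67 89
  t1: 67 89 89 7a
  t2: 7a 89 89 67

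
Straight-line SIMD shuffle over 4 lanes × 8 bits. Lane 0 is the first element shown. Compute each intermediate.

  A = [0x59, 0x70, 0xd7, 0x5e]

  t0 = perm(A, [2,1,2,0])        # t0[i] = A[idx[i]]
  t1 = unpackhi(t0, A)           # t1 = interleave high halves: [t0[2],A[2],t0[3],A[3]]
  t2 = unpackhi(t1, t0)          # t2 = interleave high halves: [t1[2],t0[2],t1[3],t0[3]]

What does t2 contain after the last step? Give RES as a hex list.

RES = [0x59, 0xd7, 0x5e, 0x59]

  t0: d7 70 d7 59
  t1: d7 d7 59 5e
  t2: 59 d7 5e 59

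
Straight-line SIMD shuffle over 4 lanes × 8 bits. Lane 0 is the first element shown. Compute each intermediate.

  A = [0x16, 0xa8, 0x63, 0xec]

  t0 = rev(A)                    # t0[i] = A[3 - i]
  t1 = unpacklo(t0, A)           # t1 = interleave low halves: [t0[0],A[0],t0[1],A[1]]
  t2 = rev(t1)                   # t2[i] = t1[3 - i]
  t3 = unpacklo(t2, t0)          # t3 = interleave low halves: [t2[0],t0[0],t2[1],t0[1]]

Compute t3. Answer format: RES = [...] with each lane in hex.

RES = [ 0xa8  0xec  0x63  0x63 ]

t0 = [0xec, 0x63, 0xa8, 0x16]
t1 = [0xec, 0x16, 0x63, 0xa8]
t2 = [0xa8, 0x63, 0x16, 0xec]
t3 = [0xa8, 0xec, 0x63, 0x63]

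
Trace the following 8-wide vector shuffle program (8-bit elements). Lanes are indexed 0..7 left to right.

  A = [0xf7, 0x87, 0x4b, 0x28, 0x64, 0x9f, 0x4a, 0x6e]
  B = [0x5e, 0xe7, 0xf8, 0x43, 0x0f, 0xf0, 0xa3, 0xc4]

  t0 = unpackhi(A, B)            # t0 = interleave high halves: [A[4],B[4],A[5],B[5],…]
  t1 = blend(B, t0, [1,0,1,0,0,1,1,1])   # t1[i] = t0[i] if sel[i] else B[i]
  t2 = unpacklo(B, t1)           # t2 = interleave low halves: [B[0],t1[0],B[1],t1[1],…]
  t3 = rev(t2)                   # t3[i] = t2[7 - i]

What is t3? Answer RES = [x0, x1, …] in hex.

RES = [ 0x43  0x43  0x9f  0xf8  0xe7  0xe7  0x64  0x5e ]

t0 = [0x64, 0x0f, 0x9f, 0xf0, 0x4a, 0xa3, 0x6e, 0xc4]
t1 = [0x64, 0xe7, 0x9f, 0x43, 0x0f, 0xa3, 0x6e, 0xc4]
t2 = [0x5e, 0x64, 0xe7, 0xe7, 0xf8, 0x9f, 0x43, 0x43]
t3 = [0x43, 0x43, 0x9f, 0xf8, 0xe7, 0xe7, 0x64, 0x5e]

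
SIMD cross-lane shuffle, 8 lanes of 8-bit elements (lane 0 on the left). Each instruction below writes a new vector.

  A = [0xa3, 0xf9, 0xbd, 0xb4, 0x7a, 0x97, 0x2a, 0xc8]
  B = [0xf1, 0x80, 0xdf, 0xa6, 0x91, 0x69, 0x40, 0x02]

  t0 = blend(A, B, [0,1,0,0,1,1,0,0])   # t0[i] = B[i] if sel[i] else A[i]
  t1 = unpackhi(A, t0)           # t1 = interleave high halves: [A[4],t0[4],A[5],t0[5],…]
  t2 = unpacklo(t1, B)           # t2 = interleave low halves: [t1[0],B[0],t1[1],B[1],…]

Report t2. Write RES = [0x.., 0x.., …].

t0 = [0xa3, 0x80, 0xbd, 0xb4, 0x91, 0x69, 0x2a, 0xc8]
t1 = [0x7a, 0x91, 0x97, 0x69, 0x2a, 0x2a, 0xc8, 0xc8]
t2 = [0x7a, 0xf1, 0x91, 0x80, 0x97, 0xdf, 0x69, 0xa6]

RES = [0x7a, 0xf1, 0x91, 0x80, 0x97, 0xdf, 0x69, 0xa6]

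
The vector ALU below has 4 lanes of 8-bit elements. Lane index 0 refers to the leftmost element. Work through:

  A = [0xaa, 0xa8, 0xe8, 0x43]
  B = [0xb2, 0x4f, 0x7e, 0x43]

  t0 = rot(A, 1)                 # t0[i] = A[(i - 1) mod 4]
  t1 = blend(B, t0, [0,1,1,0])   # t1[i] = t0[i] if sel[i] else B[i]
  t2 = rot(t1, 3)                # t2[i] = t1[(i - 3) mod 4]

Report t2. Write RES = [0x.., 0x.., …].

  t0: 43 aa a8 e8
  t1: b2 aa a8 43
  t2: aa a8 43 b2

RES = [0xaa, 0xa8, 0x43, 0xb2]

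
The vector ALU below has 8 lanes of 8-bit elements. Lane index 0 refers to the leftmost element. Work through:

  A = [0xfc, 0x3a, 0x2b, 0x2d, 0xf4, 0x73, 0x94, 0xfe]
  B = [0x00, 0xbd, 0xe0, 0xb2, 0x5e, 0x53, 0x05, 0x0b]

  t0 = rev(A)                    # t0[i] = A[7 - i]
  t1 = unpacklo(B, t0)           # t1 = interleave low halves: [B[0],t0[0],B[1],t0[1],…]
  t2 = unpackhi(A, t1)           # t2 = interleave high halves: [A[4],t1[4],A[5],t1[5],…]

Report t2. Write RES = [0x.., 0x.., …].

  t0: fe 94 73 f4 2d 2b 3a fc
  t1: 00 fe bd 94 e0 73 b2 f4
  t2: f4 e0 73 73 94 b2 fe f4

RES = [ 0xf4  0xe0  0x73  0x73  0x94  0xb2  0xfe  0xf4 ]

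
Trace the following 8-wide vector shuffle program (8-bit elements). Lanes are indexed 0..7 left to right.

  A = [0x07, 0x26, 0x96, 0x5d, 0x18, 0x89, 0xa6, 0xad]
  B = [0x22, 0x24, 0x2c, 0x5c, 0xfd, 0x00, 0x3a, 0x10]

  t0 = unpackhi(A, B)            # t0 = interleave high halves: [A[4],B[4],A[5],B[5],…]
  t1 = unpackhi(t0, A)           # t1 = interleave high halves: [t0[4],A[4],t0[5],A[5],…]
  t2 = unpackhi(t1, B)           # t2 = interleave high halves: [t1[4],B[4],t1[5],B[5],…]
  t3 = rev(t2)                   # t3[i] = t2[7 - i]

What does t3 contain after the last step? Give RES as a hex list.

RES = [0x10, 0xad, 0x3a, 0x10, 0x00, 0xa6, 0xfd, 0xad]

→ t0 |18|fd|89|00|a6|3a|ad|10|
→ t1 |a6|18|3a|89|ad|a6|10|ad|
→ t2 |ad|fd|a6|00|10|3a|ad|10|
→ t3 |10|ad|3a|10|00|a6|fd|ad|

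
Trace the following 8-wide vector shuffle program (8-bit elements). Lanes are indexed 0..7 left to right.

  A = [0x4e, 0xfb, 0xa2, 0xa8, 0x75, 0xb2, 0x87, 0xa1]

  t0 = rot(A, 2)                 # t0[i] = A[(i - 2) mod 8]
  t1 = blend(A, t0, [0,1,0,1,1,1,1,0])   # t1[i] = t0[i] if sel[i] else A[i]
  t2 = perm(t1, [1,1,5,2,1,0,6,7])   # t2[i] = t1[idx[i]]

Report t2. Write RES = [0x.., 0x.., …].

  t0: 87 a1 4e fb a2 a8 75 b2
  t1: 4e a1 a2 fb a2 a8 75 a1
  t2: a1 a1 a8 a2 a1 4e 75 a1

RES = [0xa1, 0xa1, 0xa8, 0xa2, 0xa1, 0x4e, 0x75, 0xa1]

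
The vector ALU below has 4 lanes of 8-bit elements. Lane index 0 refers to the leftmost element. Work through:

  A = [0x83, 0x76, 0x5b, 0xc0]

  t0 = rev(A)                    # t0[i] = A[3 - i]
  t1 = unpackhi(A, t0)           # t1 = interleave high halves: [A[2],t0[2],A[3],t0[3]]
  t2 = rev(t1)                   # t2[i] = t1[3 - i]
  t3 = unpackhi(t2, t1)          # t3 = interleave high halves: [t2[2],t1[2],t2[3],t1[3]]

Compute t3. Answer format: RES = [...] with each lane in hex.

RES = [0x76, 0xc0, 0x5b, 0x83]

→ t0 |c0|5b|76|83|
→ t1 |5b|76|c0|83|
→ t2 |83|c0|76|5b|
→ t3 |76|c0|5b|83|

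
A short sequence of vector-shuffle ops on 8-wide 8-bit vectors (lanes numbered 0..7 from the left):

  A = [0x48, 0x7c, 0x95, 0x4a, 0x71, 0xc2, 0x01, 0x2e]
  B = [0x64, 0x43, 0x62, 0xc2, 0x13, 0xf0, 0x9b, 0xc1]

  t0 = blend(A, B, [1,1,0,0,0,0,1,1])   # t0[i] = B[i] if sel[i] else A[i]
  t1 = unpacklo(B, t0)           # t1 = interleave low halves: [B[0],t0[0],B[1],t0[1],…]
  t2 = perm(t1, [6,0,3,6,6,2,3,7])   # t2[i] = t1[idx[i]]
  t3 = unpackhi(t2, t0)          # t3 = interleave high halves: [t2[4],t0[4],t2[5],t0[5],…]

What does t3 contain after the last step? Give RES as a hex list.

  t0: 64 43 95 4a 71 c2 9b c1
  t1: 64 64 43 43 62 95 c2 4a
  t2: c2 64 43 c2 c2 43 43 4a
  t3: c2 71 43 c2 43 9b 4a c1

RES = [ 0xc2  0x71  0x43  0xc2  0x43  0x9b  0x4a  0xc1 ]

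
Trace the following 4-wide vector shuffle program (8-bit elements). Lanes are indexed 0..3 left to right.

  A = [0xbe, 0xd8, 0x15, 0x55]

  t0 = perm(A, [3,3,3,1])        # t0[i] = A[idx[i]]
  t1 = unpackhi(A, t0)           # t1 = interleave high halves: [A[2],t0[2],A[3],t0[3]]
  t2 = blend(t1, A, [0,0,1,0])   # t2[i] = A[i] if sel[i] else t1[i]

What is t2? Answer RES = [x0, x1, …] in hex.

  t0: 55 55 55 d8
  t1: 15 55 55 d8
  t2: 15 55 15 d8

RES = [ 0x15  0x55  0x15  0xd8 ]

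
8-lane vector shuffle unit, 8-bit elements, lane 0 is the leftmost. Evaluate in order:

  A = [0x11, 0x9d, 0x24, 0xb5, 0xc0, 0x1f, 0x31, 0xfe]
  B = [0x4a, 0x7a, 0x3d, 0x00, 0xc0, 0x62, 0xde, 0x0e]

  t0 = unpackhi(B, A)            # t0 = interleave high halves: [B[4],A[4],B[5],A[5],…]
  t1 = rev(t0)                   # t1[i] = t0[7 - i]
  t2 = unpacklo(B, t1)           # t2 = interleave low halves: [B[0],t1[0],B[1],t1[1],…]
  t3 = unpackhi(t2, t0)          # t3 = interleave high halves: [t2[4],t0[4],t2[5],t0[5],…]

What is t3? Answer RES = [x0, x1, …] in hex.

  t0: c0 c0 62 1f de 31 0e fe
  t1: fe 0e 31 de 1f 62 c0 c0
  t2: 4a fe 7a 0e 3d 31 00 de
  t3: 3d de 31 31 00 0e de fe

RES = [0x3d, 0xde, 0x31, 0x31, 0x00, 0x0e, 0xde, 0xfe]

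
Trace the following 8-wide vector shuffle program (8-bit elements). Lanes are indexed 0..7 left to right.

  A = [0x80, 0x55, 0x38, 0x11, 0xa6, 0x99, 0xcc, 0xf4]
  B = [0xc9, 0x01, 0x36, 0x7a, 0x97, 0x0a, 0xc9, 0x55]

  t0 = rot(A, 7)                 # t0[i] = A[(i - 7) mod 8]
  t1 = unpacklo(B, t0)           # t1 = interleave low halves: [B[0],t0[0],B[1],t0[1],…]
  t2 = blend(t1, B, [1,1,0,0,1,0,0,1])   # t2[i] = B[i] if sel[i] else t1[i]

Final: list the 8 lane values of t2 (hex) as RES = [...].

→ t0 |55|38|11|a6|99|cc|f4|80|
→ t1 |c9|55|01|38|36|11|7a|a6|
→ t2 |c9|01|01|38|97|11|7a|55|

RES = [ 0xc9  0x01  0x01  0x38  0x97  0x11  0x7a  0x55 ]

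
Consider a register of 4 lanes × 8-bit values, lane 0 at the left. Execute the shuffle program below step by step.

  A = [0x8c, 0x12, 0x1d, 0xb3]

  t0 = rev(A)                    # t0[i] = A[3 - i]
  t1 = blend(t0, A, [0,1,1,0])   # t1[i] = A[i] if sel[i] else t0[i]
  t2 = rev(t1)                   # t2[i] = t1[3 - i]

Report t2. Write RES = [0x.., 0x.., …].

  t0: b3 1d 12 8c
  t1: b3 12 1d 8c
  t2: 8c 1d 12 b3

RES = [ 0x8c  0x1d  0x12  0xb3 ]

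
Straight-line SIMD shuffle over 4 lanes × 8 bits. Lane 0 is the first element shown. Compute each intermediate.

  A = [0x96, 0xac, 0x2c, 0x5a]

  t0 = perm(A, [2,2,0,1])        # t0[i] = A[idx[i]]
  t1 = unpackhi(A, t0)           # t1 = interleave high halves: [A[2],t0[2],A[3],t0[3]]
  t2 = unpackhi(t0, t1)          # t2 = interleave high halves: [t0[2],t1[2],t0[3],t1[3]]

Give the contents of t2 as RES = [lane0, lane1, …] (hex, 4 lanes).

RES = [0x96, 0x5a, 0xac, 0xac]

→ t0 |2c|2c|96|ac|
→ t1 |2c|96|5a|ac|
→ t2 |96|5a|ac|ac|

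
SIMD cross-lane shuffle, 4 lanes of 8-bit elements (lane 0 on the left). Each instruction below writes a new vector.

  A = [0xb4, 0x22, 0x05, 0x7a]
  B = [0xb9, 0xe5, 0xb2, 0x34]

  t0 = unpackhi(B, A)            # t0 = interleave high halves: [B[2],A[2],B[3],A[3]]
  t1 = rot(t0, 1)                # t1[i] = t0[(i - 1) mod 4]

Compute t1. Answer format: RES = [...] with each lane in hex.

RES = [0x7a, 0xb2, 0x05, 0x34]

  t0: b2 05 34 7a
  t1: 7a b2 05 34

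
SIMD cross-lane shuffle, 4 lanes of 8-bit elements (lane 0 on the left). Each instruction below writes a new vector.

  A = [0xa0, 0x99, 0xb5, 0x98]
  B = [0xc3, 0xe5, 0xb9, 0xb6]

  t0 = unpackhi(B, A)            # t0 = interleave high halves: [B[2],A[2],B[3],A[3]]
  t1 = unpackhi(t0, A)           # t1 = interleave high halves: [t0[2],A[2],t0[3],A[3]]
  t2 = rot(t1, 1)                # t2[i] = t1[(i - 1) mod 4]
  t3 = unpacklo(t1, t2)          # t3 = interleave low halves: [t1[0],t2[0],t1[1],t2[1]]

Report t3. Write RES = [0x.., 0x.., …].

t0 = [0xb9, 0xb5, 0xb6, 0x98]
t1 = [0xb6, 0xb5, 0x98, 0x98]
t2 = [0x98, 0xb6, 0xb5, 0x98]
t3 = [0xb6, 0x98, 0xb5, 0xb6]

RES = [ 0xb6  0x98  0xb5  0xb6 ]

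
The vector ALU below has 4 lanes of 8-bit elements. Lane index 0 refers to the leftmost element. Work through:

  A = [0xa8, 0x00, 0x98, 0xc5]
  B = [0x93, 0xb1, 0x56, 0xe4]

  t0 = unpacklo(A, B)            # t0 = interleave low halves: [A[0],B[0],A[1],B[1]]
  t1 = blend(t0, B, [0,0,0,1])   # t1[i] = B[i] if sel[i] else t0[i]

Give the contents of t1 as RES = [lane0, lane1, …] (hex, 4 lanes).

RES = [ 0xa8  0x93  0x00  0xe4 ]

t0 = [0xa8, 0x93, 0x00, 0xb1]
t1 = [0xa8, 0x93, 0x00, 0xe4]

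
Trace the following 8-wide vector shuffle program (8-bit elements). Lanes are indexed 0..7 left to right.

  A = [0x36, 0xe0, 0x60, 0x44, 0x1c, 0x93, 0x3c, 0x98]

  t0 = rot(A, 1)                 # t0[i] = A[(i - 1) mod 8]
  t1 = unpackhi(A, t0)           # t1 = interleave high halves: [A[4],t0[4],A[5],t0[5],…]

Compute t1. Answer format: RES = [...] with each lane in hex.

RES = [0x1c, 0x44, 0x93, 0x1c, 0x3c, 0x93, 0x98, 0x3c]

→ t0 |98|36|e0|60|44|1c|93|3c|
→ t1 |1c|44|93|1c|3c|93|98|3c|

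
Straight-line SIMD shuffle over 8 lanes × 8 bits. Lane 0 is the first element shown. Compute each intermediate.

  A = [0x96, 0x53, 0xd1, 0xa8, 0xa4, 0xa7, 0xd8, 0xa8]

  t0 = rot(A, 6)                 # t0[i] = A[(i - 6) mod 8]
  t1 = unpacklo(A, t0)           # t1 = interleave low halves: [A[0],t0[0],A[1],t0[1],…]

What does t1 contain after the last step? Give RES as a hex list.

RES = [ 0x96  0xd1  0x53  0xa8  0xd1  0xa4  0xa8  0xa7 ]

t0 = [0xd1, 0xa8, 0xa4, 0xa7, 0xd8, 0xa8, 0x96, 0x53]
t1 = [0x96, 0xd1, 0x53, 0xa8, 0xd1, 0xa4, 0xa8, 0xa7]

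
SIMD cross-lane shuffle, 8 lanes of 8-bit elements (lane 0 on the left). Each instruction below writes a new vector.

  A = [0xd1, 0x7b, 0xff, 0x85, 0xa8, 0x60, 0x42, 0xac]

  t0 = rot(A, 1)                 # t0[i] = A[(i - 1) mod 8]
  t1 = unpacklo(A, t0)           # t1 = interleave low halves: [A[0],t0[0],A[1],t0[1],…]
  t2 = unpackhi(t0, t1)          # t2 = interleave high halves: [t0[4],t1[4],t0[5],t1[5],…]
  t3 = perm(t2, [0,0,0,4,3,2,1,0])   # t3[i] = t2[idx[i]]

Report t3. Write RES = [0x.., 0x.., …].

RES = [ 0x85  0x85  0x85  0x60  0x7b  0xa8  0xff  0x85 ]

→ t0 |ac|d1|7b|ff|85|a8|60|42|
→ t1 |d1|ac|7b|d1|ff|7b|85|ff|
→ t2 |85|ff|a8|7b|60|85|42|ff|
→ t3 |85|85|85|60|7b|a8|ff|85|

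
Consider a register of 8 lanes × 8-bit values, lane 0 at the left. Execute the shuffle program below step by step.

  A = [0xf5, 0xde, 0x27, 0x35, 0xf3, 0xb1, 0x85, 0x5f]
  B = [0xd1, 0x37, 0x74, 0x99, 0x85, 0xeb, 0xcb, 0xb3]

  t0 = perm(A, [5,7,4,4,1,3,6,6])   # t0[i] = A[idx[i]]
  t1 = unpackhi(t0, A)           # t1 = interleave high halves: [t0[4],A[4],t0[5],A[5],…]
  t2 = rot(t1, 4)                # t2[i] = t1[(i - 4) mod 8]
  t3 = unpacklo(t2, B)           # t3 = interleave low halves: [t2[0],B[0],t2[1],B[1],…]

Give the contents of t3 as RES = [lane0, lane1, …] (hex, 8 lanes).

RES = [0x85, 0xd1, 0x85, 0x37, 0x85, 0x74, 0x5f, 0x99]

→ t0 |b1|5f|f3|f3|de|35|85|85|
→ t1 |de|f3|35|b1|85|85|85|5f|
→ t2 |85|85|85|5f|de|f3|35|b1|
→ t3 |85|d1|85|37|85|74|5f|99|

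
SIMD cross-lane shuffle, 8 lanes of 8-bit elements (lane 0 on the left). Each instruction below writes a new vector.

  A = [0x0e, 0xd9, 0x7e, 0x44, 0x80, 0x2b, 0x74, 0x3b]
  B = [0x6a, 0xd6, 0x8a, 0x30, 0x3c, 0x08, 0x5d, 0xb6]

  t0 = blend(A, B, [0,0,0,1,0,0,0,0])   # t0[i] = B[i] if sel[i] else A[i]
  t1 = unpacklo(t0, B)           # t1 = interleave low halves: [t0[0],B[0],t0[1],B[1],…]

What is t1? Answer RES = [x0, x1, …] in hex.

RES = [ 0x0e  0x6a  0xd9  0xd6  0x7e  0x8a  0x30  0x30 ]

→ t0 |0e|d9|7e|30|80|2b|74|3b|
→ t1 |0e|6a|d9|d6|7e|8a|30|30|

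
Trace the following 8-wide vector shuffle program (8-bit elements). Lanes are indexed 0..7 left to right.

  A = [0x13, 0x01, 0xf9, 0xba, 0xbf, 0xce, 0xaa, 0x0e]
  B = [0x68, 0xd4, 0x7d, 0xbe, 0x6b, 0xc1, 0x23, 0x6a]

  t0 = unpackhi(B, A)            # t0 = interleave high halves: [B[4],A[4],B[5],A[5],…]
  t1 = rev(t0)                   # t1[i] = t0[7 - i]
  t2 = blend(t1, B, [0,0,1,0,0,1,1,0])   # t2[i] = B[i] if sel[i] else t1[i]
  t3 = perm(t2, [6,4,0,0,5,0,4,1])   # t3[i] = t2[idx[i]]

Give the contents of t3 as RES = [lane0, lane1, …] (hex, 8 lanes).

RES = [ 0x23  0xce  0x0e  0x0e  0xc1  0x0e  0xce  0x6a ]

  t0: 6b bf c1 ce 23 aa 6a 0e
  t1: 0e 6a aa 23 ce c1 bf 6b
  t2: 0e 6a 7d 23 ce c1 23 6b
  t3: 23 ce 0e 0e c1 0e ce 6a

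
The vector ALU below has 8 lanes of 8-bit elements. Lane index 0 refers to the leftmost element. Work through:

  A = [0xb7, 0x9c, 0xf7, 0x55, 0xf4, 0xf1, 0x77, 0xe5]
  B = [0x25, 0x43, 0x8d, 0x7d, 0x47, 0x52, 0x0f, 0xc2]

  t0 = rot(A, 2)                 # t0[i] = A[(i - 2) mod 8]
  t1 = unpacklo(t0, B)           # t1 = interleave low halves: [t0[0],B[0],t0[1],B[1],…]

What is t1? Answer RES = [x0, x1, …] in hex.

t0 = [0x77, 0xe5, 0xb7, 0x9c, 0xf7, 0x55, 0xf4, 0xf1]
t1 = [0x77, 0x25, 0xe5, 0x43, 0xb7, 0x8d, 0x9c, 0x7d]

RES = [0x77, 0x25, 0xe5, 0x43, 0xb7, 0x8d, 0x9c, 0x7d]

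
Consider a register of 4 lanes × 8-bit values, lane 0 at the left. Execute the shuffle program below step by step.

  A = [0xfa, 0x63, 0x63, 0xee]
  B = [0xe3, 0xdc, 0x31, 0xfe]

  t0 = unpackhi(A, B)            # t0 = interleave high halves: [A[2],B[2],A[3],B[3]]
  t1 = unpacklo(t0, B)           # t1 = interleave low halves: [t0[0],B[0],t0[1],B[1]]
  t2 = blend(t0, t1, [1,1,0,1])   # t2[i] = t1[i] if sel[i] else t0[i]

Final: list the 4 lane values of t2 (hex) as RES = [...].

RES = [0x63, 0xe3, 0xee, 0xdc]

  t0: 63 31 ee fe
  t1: 63 e3 31 dc
  t2: 63 e3 ee dc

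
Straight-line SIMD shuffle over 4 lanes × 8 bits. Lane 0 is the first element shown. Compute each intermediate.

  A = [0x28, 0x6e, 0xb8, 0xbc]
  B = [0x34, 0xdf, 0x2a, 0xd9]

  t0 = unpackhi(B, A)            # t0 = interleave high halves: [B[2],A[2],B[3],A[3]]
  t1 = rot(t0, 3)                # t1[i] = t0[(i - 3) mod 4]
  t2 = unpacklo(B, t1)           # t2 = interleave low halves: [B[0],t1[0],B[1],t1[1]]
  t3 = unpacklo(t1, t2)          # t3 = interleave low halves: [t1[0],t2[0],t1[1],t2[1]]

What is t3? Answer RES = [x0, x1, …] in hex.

t0 = [0x2a, 0xb8, 0xd9, 0xbc]
t1 = [0xb8, 0xd9, 0xbc, 0x2a]
t2 = [0x34, 0xb8, 0xdf, 0xd9]
t3 = [0xb8, 0x34, 0xd9, 0xb8]

RES = [0xb8, 0x34, 0xd9, 0xb8]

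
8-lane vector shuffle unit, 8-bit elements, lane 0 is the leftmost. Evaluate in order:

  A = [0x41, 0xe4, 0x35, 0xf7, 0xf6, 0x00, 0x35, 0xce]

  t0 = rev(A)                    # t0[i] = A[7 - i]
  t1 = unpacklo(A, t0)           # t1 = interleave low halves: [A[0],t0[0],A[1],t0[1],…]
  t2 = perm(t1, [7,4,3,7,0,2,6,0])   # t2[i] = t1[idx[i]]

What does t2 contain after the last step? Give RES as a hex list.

RES = [0xf6, 0x35, 0x35, 0xf6, 0x41, 0xe4, 0xf7, 0x41]

t0 = [0xce, 0x35, 0x00, 0xf6, 0xf7, 0x35, 0xe4, 0x41]
t1 = [0x41, 0xce, 0xe4, 0x35, 0x35, 0x00, 0xf7, 0xf6]
t2 = [0xf6, 0x35, 0x35, 0xf6, 0x41, 0xe4, 0xf7, 0x41]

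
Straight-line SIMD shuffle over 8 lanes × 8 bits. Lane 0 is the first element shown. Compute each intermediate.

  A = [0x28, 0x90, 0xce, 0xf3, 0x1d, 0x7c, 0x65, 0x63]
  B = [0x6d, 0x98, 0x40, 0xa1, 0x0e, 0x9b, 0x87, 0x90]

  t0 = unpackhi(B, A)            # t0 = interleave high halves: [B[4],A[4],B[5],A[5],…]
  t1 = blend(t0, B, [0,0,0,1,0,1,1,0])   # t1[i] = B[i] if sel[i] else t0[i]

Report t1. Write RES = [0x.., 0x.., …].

→ t0 |0e|1d|9b|7c|87|65|90|63|
→ t1 |0e|1d|9b|a1|87|9b|87|63|

RES = [0x0e, 0x1d, 0x9b, 0xa1, 0x87, 0x9b, 0x87, 0x63]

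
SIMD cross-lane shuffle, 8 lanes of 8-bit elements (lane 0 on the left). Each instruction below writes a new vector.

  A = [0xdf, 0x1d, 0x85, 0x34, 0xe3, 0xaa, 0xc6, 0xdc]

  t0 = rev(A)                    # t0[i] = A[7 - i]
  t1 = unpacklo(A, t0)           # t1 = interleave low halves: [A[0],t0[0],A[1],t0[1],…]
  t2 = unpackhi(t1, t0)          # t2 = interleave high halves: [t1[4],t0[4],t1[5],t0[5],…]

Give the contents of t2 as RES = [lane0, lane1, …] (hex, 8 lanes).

→ t0 |dc|c6|aa|e3|34|85|1d|df|
→ t1 |df|dc|1d|c6|85|aa|34|e3|
→ t2 |85|34|aa|85|34|1d|e3|df|

RES = [0x85, 0x34, 0xaa, 0x85, 0x34, 0x1d, 0xe3, 0xdf]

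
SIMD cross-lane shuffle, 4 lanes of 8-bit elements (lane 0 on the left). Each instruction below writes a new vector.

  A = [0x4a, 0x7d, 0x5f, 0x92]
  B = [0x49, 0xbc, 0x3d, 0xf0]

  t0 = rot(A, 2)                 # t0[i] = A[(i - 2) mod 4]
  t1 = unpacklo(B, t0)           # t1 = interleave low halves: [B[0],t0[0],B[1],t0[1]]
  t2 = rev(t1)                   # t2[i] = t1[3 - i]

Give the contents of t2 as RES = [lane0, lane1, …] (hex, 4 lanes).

RES = [0x92, 0xbc, 0x5f, 0x49]

  t0: 5f 92 4a 7d
  t1: 49 5f bc 92
  t2: 92 bc 5f 49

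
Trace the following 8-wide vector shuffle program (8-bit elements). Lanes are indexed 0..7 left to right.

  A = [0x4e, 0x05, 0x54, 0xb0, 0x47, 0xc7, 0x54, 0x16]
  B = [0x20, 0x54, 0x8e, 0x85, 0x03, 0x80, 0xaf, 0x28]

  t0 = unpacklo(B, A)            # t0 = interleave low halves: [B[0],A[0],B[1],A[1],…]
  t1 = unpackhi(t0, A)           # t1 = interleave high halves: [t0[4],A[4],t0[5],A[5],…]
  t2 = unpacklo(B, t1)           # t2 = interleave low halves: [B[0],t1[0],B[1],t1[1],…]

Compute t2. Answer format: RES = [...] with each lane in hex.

→ t0 |20|4e|54|05|8e|54|85|b0|
→ t1 |8e|47|54|c7|85|54|b0|16|
→ t2 |20|8e|54|47|8e|54|85|c7|

RES = [0x20, 0x8e, 0x54, 0x47, 0x8e, 0x54, 0x85, 0xc7]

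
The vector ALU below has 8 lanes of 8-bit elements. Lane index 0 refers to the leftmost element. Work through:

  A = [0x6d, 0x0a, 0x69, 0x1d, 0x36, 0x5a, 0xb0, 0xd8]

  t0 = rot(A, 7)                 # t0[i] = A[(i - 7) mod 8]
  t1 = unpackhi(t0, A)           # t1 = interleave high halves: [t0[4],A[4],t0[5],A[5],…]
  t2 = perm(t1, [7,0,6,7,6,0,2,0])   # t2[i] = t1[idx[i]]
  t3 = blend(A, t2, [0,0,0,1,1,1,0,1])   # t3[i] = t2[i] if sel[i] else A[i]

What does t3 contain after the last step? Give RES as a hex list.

RES = [0x6d, 0x0a, 0x69, 0xd8, 0x6d, 0x5a, 0xb0, 0x5a]

t0 = [0x0a, 0x69, 0x1d, 0x36, 0x5a, 0xb0, 0xd8, 0x6d]
t1 = [0x5a, 0x36, 0xb0, 0x5a, 0xd8, 0xb0, 0x6d, 0xd8]
t2 = [0xd8, 0x5a, 0x6d, 0xd8, 0x6d, 0x5a, 0xb0, 0x5a]
t3 = [0x6d, 0x0a, 0x69, 0xd8, 0x6d, 0x5a, 0xb0, 0x5a]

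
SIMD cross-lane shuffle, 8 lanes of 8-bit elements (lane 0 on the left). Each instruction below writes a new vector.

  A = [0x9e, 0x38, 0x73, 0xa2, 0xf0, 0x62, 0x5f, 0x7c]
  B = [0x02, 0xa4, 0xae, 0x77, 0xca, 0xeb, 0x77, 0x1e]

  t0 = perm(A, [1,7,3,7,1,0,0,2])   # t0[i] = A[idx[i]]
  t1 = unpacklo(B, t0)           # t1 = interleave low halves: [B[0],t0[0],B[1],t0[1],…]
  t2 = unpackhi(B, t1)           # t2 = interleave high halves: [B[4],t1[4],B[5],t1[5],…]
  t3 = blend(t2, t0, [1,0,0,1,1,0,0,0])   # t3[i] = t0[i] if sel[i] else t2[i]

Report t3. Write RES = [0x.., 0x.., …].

RES = [ 0x38  0xae  0xeb  0x7c  0x38  0x77  0x1e  0x7c ]

→ t0 |38|7c|a2|7c|38|9e|9e|73|
→ t1 |02|38|a4|7c|ae|a2|77|7c|
→ t2 |ca|ae|eb|a2|77|77|1e|7c|
→ t3 |38|ae|eb|7c|38|77|1e|7c|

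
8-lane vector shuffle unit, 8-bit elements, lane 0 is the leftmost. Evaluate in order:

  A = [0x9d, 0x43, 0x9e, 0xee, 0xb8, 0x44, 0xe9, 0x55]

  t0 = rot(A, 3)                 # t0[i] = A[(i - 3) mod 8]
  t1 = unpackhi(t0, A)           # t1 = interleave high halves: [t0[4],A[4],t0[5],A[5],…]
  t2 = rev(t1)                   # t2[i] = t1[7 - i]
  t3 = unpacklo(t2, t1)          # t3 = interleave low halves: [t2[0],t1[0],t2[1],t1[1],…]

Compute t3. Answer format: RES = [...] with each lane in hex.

RES = [0x55, 0x43, 0xb8, 0xb8, 0xe9, 0x9e, 0xee, 0x44]

t0 = [0x44, 0xe9, 0x55, 0x9d, 0x43, 0x9e, 0xee, 0xb8]
t1 = [0x43, 0xb8, 0x9e, 0x44, 0xee, 0xe9, 0xb8, 0x55]
t2 = [0x55, 0xb8, 0xe9, 0xee, 0x44, 0x9e, 0xb8, 0x43]
t3 = [0x55, 0x43, 0xb8, 0xb8, 0xe9, 0x9e, 0xee, 0x44]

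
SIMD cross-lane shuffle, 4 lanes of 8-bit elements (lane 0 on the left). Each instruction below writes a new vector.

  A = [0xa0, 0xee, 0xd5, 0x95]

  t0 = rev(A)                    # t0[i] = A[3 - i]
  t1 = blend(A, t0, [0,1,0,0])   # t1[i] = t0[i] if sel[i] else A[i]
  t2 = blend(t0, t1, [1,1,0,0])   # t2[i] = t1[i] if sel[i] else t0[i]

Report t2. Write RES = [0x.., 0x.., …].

t0 = [0x95, 0xd5, 0xee, 0xa0]
t1 = [0xa0, 0xd5, 0xd5, 0x95]
t2 = [0xa0, 0xd5, 0xee, 0xa0]

RES = [ 0xa0  0xd5  0xee  0xa0 ]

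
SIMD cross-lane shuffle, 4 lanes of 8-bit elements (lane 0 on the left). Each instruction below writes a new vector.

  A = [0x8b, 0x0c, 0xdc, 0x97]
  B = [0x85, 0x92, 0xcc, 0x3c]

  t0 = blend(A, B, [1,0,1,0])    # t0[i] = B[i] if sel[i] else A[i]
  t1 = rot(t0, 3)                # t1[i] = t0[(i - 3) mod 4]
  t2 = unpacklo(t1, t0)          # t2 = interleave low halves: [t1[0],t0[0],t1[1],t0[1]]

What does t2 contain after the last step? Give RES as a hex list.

→ t0 |85|0c|cc|97|
→ t1 |0c|cc|97|85|
→ t2 |0c|85|cc|0c|

RES = [ 0x0c  0x85  0xcc  0x0c ]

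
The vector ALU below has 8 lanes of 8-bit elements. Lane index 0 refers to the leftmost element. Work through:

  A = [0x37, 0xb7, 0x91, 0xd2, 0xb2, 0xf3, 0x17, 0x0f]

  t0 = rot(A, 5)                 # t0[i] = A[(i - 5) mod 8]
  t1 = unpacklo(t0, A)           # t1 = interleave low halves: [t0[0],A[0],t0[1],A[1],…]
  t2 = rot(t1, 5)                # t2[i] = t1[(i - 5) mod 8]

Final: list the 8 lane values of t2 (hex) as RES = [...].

RES = [0xb7, 0xf3, 0x91, 0x17, 0xd2, 0xd2, 0x37, 0xb2]

→ t0 |d2|b2|f3|17|0f|37|b7|91|
→ t1 |d2|37|b2|b7|f3|91|17|d2|
→ t2 |b7|f3|91|17|d2|d2|37|b2|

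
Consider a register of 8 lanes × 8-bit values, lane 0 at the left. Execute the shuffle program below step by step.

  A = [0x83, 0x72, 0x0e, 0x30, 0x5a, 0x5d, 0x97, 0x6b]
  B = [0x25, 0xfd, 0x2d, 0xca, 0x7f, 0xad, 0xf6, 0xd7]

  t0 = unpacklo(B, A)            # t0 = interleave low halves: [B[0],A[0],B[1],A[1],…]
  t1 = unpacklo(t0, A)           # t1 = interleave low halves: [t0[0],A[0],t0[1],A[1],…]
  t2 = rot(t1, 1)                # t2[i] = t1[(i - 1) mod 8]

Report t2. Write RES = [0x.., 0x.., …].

  t0: 25 83 fd 72 2d 0e ca 30
  t1: 25 83 83 72 fd 0e 72 30
  t2: 30 25 83 83 72 fd 0e 72

RES = [ 0x30  0x25  0x83  0x83  0x72  0xfd  0x0e  0x72 ]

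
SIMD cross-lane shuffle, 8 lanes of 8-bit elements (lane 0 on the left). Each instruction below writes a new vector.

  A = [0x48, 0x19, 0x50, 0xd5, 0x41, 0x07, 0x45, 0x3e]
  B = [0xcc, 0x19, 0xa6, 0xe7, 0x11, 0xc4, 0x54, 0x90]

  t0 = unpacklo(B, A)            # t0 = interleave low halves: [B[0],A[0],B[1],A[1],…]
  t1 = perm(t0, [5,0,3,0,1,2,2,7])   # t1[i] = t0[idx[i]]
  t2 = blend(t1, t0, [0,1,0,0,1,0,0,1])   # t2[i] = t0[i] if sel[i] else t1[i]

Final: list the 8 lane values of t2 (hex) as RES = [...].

  t0: cc 48 19 19 a6 50 e7 d5
  t1: 50 cc 19 cc 48 19 19 d5
  t2: 50 48 19 cc a6 19 19 d5

RES = [ 0x50  0x48  0x19  0xcc  0xa6  0x19  0x19  0xd5 ]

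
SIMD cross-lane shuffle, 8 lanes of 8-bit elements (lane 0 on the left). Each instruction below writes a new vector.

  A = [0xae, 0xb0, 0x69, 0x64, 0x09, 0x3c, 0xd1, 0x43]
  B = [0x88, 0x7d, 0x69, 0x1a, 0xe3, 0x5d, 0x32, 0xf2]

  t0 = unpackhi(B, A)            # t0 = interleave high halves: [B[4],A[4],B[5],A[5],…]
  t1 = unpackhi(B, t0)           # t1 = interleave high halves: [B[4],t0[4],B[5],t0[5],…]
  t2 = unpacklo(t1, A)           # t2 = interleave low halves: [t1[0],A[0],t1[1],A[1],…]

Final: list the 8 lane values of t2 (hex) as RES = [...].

RES = [ 0xe3  0xae  0x32  0xb0  0x5d  0x69  0xd1  0x64 ]

  t0: e3 09 5d 3c 32 d1 f2 43
  t1: e3 32 5d d1 32 f2 f2 43
  t2: e3 ae 32 b0 5d 69 d1 64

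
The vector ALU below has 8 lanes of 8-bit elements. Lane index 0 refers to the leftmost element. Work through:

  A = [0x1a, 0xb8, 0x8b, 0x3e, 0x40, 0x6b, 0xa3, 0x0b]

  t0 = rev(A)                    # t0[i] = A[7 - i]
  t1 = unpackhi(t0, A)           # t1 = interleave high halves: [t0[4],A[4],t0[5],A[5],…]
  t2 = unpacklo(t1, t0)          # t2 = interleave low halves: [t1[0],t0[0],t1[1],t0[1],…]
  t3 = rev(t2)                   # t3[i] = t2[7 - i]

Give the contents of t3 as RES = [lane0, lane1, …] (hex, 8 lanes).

  t0: 0b a3 6b 40 3e 8b b8 1a
  t1: 3e 40 8b 6b b8 a3 1a 0b
  t2: 3e 0b 40 a3 8b 6b 6b 40
  t3: 40 6b 6b 8b a3 40 0b 3e

RES = [0x40, 0x6b, 0x6b, 0x8b, 0xa3, 0x40, 0x0b, 0x3e]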